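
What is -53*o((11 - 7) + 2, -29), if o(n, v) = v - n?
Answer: 1855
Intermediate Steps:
-53*o((11 - 7) + 2, -29) = -53*(-29 - ((11 - 7) + 2)) = -53*(-29 - (4 + 2)) = -53*(-29 - 1*6) = -53*(-29 - 6) = -53*(-35) = 1855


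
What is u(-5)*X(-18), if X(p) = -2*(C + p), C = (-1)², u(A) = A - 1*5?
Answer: -340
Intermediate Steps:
u(A) = -5 + A (u(A) = A - 5 = -5 + A)
C = 1
X(p) = -2 - 2*p (X(p) = -2*(1 + p) = -2 - 2*p)
u(-5)*X(-18) = (-5 - 5)*(-2 - 2*(-18)) = -10*(-2 + 36) = -10*34 = -340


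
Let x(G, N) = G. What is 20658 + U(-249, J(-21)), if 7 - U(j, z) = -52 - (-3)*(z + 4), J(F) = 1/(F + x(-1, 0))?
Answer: 455513/22 ≈ 20705.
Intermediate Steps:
J(F) = 1/(-1 + F) (J(F) = 1/(F - 1) = 1/(-1 + F))
U(j, z) = 47 - 3*z (U(j, z) = 7 - (-52 - (-3)*(z + 4)) = 7 - (-52 - (-3)*(4 + z)) = 7 - (-52 - (-12 - 3*z)) = 7 - (-52 + (12 + 3*z)) = 7 - (-40 + 3*z) = 7 + (40 - 3*z) = 47 - 3*z)
20658 + U(-249, J(-21)) = 20658 + (47 - 3/(-1 - 21)) = 20658 + (47 - 3/(-22)) = 20658 + (47 - 3*(-1/22)) = 20658 + (47 + 3/22) = 20658 + 1037/22 = 455513/22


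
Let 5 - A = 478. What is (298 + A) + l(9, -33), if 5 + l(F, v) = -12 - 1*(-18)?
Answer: -174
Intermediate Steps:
A = -473 (A = 5 - 1*478 = 5 - 478 = -473)
l(F, v) = 1 (l(F, v) = -5 + (-12 - 1*(-18)) = -5 + (-12 + 18) = -5 + 6 = 1)
(298 + A) + l(9, -33) = (298 - 473) + 1 = -175 + 1 = -174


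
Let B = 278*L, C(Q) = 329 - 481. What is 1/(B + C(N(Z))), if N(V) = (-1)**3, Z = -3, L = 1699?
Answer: 1/472170 ≈ 2.1179e-6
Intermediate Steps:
N(V) = -1
C(Q) = -152
B = 472322 (B = 278*1699 = 472322)
1/(B + C(N(Z))) = 1/(472322 - 152) = 1/472170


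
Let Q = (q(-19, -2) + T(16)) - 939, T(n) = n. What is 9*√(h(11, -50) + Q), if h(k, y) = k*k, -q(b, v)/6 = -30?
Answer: 9*I*√622 ≈ 224.46*I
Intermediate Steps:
q(b, v) = 180 (q(b, v) = -6*(-30) = 180)
h(k, y) = k²
Q = -743 (Q = (180 + 16) - 939 = 196 - 939 = -743)
9*√(h(11, -50) + Q) = 9*√(11² - 743) = 9*√(121 - 743) = 9*√(-622) = 9*(I*√622) = 9*I*√622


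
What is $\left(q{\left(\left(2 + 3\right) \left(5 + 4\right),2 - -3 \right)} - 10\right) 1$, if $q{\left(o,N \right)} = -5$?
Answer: $-15$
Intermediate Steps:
$\left(q{\left(\left(2 + 3\right) \left(5 + 4\right),2 - -3 \right)} - 10\right) 1 = \left(-5 - 10\right) 1 = \left(-15\right) 1 = -15$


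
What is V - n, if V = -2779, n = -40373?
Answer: 37594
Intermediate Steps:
V - n = -2779 - 1*(-40373) = -2779 + 40373 = 37594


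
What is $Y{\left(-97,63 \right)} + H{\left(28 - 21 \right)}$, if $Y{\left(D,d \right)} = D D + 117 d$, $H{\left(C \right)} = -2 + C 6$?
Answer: $16820$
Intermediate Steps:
$H{\left(C \right)} = -2 + 6 C$
$Y{\left(D,d \right)} = D^{2} + 117 d$
$Y{\left(-97,63 \right)} + H{\left(28 - 21 \right)} = \left(\left(-97\right)^{2} + 117 \cdot 63\right) - \left(2 - 6 \left(28 - 21\right)\right) = \left(9409 + 7371\right) - \left(2 - 6 \left(28 - 21\right)\right) = 16780 + \left(-2 + 6 \cdot 7\right) = 16780 + \left(-2 + 42\right) = 16780 + 40 = 16820$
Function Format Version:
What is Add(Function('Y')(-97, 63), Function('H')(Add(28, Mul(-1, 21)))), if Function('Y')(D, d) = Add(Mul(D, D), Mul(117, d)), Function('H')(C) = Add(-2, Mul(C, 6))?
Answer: 16820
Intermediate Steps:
Function('H')(C) = Add(-2, Mul(6, C))
Function('Y')(D, d) = Add(Pow(D, 2), Mul(117, d))
Add(Function('Y')(-97, 63), Function('H')(Add(28, Mul(-1, 21)))) = Add(Add(Pow(-97, 2), Mul(117, 63)), Add(-2, Mul(6, Add(28, Mul(-1, 21))))) = Add(Add(9409, 7371), Add(-2, Mul(6, Add(28, -21)))) = Add(16780, Add(-2, Mul(6, 7))) = Add(16780, Add(-2, 42)) = Add(16780, 40) = 16820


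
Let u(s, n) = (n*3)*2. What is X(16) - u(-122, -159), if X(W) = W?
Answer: 970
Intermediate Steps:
u(s, n) = 6*n (u(s, n) = (3*n)*2 = 6*n)
X(16) - u(-122, -159) = 16 - 6*(-159) = 16 - 1*(-954) = 16 + 954 = 970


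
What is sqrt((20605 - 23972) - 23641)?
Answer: 8*I*sqrt(422) ≈ 164.34*I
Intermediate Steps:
sqrt((20605 - 23972) - 23641) = sqrt(-3367 - 23641) = sqrt(-27008) = 8*I*sqrt(422)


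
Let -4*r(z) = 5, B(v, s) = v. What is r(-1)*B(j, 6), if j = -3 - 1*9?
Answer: 15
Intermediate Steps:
j = -12 (j = -3 - 9 = -12)
r(z) = -5/4 (r(z) = -1/4*5 = -5/4)
r(-1)*B(j, 6) = -5/4*(-12) = 15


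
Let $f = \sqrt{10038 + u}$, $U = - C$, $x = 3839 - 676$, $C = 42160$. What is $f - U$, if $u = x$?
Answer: $42160 + \sqrt{13201} \approx 42275.0$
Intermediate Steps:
$x = 3163$ ($x = 3839 - 676 = 3163$)
$U = -42160$ ($U = \left(-1\right) 42160 = -42160$)
$u = 3163$
$f = \sqrt{13201}$ ($f = \sqrt{10038 + 3163} = \sqrt{13201} \approx 114.9$)
$f - U = \sqrt{13201} - -42160 = \sqrt{13201} + 42160 = 42160 + \sqrt{13201}$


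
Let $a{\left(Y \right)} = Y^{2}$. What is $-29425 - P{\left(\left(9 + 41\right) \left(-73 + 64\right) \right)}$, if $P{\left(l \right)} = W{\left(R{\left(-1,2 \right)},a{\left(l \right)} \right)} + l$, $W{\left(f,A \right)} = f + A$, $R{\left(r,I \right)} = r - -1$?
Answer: $-231475$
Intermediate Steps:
$R{\left(r,I \right)} = 1 + r$ ($R{\left(r,I \right)} = r + 1 = 1 + r$)
$W{\left(f,A \right)} = A + f$
$P{\left(l \right)} = l + l^{2}$ ($P{\left(l \right)} = \left(l^{2} + \left(1 - 1\right)\right) + l = \left(l^{2} + 0\right) + l = l^{2} + l = l + l^{2}$)
$-29425 - P{\left(\left(9 + 41\right) \left(-73 + 64\right) \right)} = -29425 - \left(9 + 41\right) \left(-73 + 64\right) \left(1 + \left(9 + 41\right) \left(-73 + 64\right)\right) = -29425 - 50 \left(-9\right) \left(1 + 50 \left(-9\right)\right) = -29425 - - 450 \left(1 - 450\right) = -29425 - \left(-450\right) \left(-449\right) = -29425 - 202050 = -231475$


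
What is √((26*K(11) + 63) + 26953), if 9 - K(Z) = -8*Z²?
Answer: √52418 ≈ 228.95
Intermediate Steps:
K(Z) = 9 + 8*Z² (K(Z) = 9 - (-8)*Z² = 9 + 8*Z²)
√((26*K(11) + 63) + 26953) = √((26*(9 + 8*11²) + 63) + 26953) = √((26*(9 + 8*121) + 63) + 26953) = √((26*(9 + 968) + 63) + 26953) = √((26*977 + 63) + 26953) = √((25402 + 63) + 26953) = √(25465 + 26953) = √52418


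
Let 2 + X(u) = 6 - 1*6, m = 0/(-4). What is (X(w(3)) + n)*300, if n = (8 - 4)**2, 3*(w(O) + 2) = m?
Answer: 4200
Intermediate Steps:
m = 0 (m = 0*(-1/4) = 0)
w(O) = -2 (w(O) = -2 + (1/3)*0 = -2 + 0 = -2)
X(u) = -2 (X(u) = -2 + (6 - 1*6) = -2 + (6 - 6) = -2 + 0 = -2)
n = 16 (n = 4**2 = 16)
(X(w(3)) + n)*300 = (-2 + 16)*300 = 14*300 = 4200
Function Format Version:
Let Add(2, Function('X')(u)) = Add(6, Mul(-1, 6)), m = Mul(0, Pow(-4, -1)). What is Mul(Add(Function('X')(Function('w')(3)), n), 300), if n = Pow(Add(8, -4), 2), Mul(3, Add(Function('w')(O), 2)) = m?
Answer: 4200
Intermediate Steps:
m = 0 (m = Mul(0, Rational(-1, 4)) = 0)
Function('w')(O) = -2 (Function('w')(O) = Add(-2, Mul(Rational(1, 3), 0)) = Add(-2, 0) = -2)
Function('X')(u) = -2 (Function('X')(u) = Add(-2, Add(6, Mul(-1, 6))) = Add(-2, Add(6, -6)) = Add(-2, 0) = -2)
n = 16 (n = Pow(4, 2) = 16)
Mul(Add(Function('X')(Function('w')(3)), n), 300) = Mul(Add(-2, 16), 300) = Mul(14, 300) = 4200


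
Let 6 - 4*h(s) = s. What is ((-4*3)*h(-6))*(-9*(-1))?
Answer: -324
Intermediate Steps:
h(s) = 3/2 - s/4
((-4*3)*h(-6))*(-9*(-1)) = ((-4*3)*(3/2 - ¼*(-6)))*(-9*(-1)) = -12*(3/2 + 3/2)*9 = -12*3*9 = -36*9 = -324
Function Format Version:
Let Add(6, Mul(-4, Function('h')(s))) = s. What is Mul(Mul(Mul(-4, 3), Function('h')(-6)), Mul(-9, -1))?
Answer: -324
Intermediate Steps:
Function('h')(s) = Add(Rational(3, 2), Mul(Rational(-1, 4), s))
Mul(Mul(Mul(-4, 3), Function('h')(-6)), Mul(-9, -1)) = Mul(Mul(Mul(-4, 3), Add(Rational(3, 2), Mul(Rational(-1, 4), -6))), Mul(-9, -1)) = Mul(Mul(-12, Add(Rational(3, 2), Rational(3, 2))), 9) = Mul(Mul(-12, 3), 9) = Mul(-36, 9) = -324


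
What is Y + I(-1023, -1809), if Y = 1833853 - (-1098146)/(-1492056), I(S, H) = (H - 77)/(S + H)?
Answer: 161436464769065/88031304 ≈ 1.8339e+6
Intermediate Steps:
I(S, H) = (-77 + H)/(H + S)
Y = 1368105136811/746028 (Y = 1833853 - (-1098146)*(-1)/1492056 = 1833853 - 1*549073/746028 = 1833853 - 549073/746028 = 1368105136811/746028 ≈ 1.8339e+6)
Y + I(-1023, -1809) = 1368105136811/746028 + (-77 - 1809)/(-1809 - 1023) = 1368105136811/746028 - 1886/(-2832) = 1368105136811/746028 - 1/2832*(-1886) = 1368105136811/746028 + 943/1416 = 161436464769065/88031304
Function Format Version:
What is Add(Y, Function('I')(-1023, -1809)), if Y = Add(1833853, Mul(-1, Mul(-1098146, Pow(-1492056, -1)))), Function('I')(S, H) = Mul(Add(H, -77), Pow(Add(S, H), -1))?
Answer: Rational(161436464769065, 88031304) ≈ 1.8339e+6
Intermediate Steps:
Function('I')(S, H) = Mul(Pow(Add(H, S), -1), Add(-77, H)) (Function('I')(S, H) = Mul(Add(-77, H), Pow(Add(H, S), -1)) = Mul(Pow(Add(H, S), -1), Add(-77, H)))
Y = Rational(1368105136811, 746028) (Y = Add(1833853, Mul(-1, Mul(-1098146, Rational(-1, 1492056)))) = Add(1833853, Mul(-1, Rational(549073, 746028))) = Add(1833853, Rational(-549073, 746028)) = Rational(1368105136811, 746028) ≈ 1.8339e+6)
Add(Y, Function('I')(-1023, -1809)) = Add(Rational(1368105136811, 746028), Mul(Pow(Add(-1809, -1023), -1), Add(-77, -1809))) = Add(Rational(1368105136811, 746028), Mul(Pow(-2832, -1), -1886)) = Add(Rational(1368105136811, 746028), Mul(Rational(-1, 2832), -1886)) = Add(Rational(1368105136811, 746028), Rational(943, 1416)) = Rational(161436464769065, 88031304)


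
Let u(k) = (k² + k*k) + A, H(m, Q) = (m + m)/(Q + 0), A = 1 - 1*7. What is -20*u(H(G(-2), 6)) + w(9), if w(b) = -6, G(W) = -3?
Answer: 74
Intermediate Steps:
A = -6 (A = 1 - 7 = -6)
H(m, Q) = 2*m/Q (H(m, Q) = (2*m)/Q = 2*m/Q)
u(k) = -6 + 2*k² (u(k) = (k² + k*k) - 6 = (k² + k²) - 6 = 2*k² - 6 = -6 + 2*k²)
-20*u(H(G(-2), 6)) + w(9) = -20*(-6 + 2*(2*(-3)/6)²) - 6 = -20*(-6 + 2*(2*(-3)*(⅙))²) - 6 = -20*(-6 + 2*(-1)²) - 6 = -20*(-6 + 2*1) - 6 = -20*(-6 + 2) - 6 = -20*(-4) - 6 = 80 - 6 = 74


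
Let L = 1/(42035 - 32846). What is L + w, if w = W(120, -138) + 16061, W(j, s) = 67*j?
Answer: 221464090/9189 ≈ 24101.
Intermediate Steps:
L = 1/9189 ≈ 0.00010883
w = 24101 (w = 67*120 + 16061 = 8040 + 16061 = 24101)
L + w = 1/9189 + 24101 = 221464090/9189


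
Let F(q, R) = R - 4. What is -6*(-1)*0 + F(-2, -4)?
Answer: -8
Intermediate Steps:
F(q, R) = -4 + R
-6*(-1)*0 + F(-2, -4) = -6*(-1)*0 + (-4 - 4) = 6*0 - 8 = 0 - 8 = -8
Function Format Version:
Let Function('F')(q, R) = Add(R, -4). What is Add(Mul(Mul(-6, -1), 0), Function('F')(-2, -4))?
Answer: -8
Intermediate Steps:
Function('F')(q, R) = Add(-4, R)
Add(Mul(Mul(-6, -1), 0), Function('F')(-2, -4)) = Add(Mul(Mul(-6, -1), 0), Add(-4, -4)) = Add(Mul(6, 0), -8) = Add(0, -8) = -8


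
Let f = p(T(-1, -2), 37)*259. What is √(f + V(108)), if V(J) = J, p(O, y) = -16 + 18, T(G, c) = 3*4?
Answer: √626 ≈ 25.020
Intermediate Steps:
T(G, c) = 12
p(O, y) = 2
f = 518 (f = 2*259 = 518)
√(f + V(108)) = √(518 + 108) = √626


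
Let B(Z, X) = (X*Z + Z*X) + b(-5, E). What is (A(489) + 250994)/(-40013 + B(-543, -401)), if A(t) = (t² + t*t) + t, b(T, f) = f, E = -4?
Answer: 729725/395469 ≈ 1.8452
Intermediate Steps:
B(Z, X) = -4 + 2*X*Z (B(Z, X) = (X*Z + Z*X) - 4 = (X*Z + X*Z) - 4 = 2*X*Z - 4 = -4 + 2*X*Z)
A(t) = t + 2*t² (A(t) = (t² + t²) + t = 2*t² + t = t + 2*t²)
(A(489) + 250994)/(-40013 + B(-543, -401)) = (489*(1 + 2*489) + 250994)/(-40013 + (-4 + 2*(-401)*(-543))) = (489*(1 + 978) + 250994)/(-40013 + (-4 + 435486)) = (489*979 + 250994)/(-40013 + 435482) = (478731 + 250994)/395469 = 729725*(1/395469) = 729725/395469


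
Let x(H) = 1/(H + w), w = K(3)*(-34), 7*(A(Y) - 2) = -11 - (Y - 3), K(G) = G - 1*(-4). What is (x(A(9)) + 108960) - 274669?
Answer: -276568328/1669 ≈ -1.6571e+5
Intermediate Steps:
K(G) = 4 + G (K(G) = G + 4 = 4 + G)
A(Y) = 6/7 - Y/7 (A(Y) = 2 + (-11 - (Y - 3))/7 = 2 + (-11 - (-3 + Y))/7 = 2 + (-11 + (3 - Y))/7 = 2 + (-8 - Y)/7 = 2 + (-8/7 - Y/7) = 6/7 - Y/7)
w = -238 (w = (4 + 3)*(-34) = 7*(-34) = -238)
x(H) = 1/(-238 + H) (x(H) = 1/(H - 238) = 1/(-238 + H))
(x(A(9)) + 108960) - 274669 = (1/(-238 + (6/7 - ⅐*9)) + 108960) - 274669 = (1/(-238 + (6/7 - 9/7)) + 108960) - 274669 = (1/(-238 - 3/7) + 108960) - 274669 = (1/(-1669/7) + 108960) - 274669 = (-7/1669 + 108960) - 274669 = 181854233/1669 - 274669 = -276568328/1669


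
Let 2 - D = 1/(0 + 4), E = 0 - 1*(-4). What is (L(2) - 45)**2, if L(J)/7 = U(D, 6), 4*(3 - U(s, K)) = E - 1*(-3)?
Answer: 21025/16 ≈ 1314.1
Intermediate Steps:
E = 4 (E = 0 + 4 = 4)
D = 7/4 (D = 2 - 1/(0 + 4) = 2 - 1/4 = 7/4 ≈ 1.7500)
U(s, K) = 5/4 (U(s, K) = 3 - (4 - 1*(-3))/4 = 3 - (4 + 3)/4 = 3 - 1/4*7 = 3 - 7/4 = 5/4)
L(J) = 35/4 (L(J) = 7*(5/4) = 35/4)
(L(2) - 45)**2 = (35/4 - 45)**2 = (-145/4)**2 = 21025/16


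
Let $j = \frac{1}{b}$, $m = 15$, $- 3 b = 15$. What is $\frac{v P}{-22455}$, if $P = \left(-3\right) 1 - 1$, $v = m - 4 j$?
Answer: $\frac{316}{112275} \approx 0.0028145$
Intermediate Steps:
$b = -5$ ($b = \left(- \frac{1}{3}\right) 15 = -5$)
$j = - \frac{1}{5}$ ($j = \frac{1}{-5} = - \frac{1}{5} \approx -0.2$)
$v = \frac{79}{5}$ ($v = 15 - - \frac{4}{5} = 15 + \frac{4}{5} = \frac{79}{5} \approx 15.8$)
$P = -4$ ($P = -3 - 1 = -4$)
$\frac{v P}{-22455} = \frac{\frac{79}{5} \left(-4\right)}{-22455} = \left(- \frac{316}{5}\right) \left(- \frac{1}{22455}\right) = \frac{316}{112275}$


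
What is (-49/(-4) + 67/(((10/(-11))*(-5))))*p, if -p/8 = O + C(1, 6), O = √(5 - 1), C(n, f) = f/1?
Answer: -43184/25 ≈ -1727.4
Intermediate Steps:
C(n, f) = f (C(n, f) = f*1 = f)
O = 2 (O = √4 = 2)
p = -64 (p = -8*(2 + 6) = -8*8 = -64)
(-49/(-4) + 67/(((10/(-11))*(-5))))*p = (-49/(-4) + 67/(((10/(-11))*(-5))))*(-64) = (-49*(-¼) + 67/(((10*(-1/11))*(-5))))*(-64) = (49/4 + 67/((-10/11*(-5))))*(-64) = (49/4 + 67/(50/11))*(-64) = (49/4 + 67*(11/50))*(-64) = (49/4 + 737/50)*(-64) = (2699/100)*(-64) = -43184/25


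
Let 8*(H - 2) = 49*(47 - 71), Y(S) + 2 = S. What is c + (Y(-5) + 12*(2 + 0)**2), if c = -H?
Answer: 186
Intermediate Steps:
Y(S) = -2 + S
H = -145 (H = 2 + (49*(47 - 71))/8 = 2 + (49*(-24))/8 = 2 + (1/8)*(-1176) = 2 - 147 = -145)
c = 145 (c = -1*(-145) = 145)
c + (Y(-5) + 12*(2 + 0)**2) = 145 + ((-2 - 5) + 12*(2 + 0)**2) = 145 + (-7 + 12*2**2) = 145 + (-7 + 12*4) = 145 + (-7 + 48) = 145 + 41 = 186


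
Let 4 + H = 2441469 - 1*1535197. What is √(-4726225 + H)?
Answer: I*√3819957 ≈ 1954.5*I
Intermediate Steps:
H = 906268 (H = -4 + (2441469 - 1*1535197) = -4 + (2441469 - 1535197) = -4 + 906272 = 906268)
√(-4726225 + H) = √(-4726225 + 906268) = √(-3819957) = I*√3819957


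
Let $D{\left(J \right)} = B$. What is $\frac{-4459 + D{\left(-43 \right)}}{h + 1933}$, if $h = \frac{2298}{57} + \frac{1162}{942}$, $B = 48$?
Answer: $- \frac{39474039}{17670242} \approx -2.2339$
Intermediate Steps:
$D{\left(J \right)} = 48$
$h = \frac{371825}{8949}$ ($h = 2298 \cdot \frac{1}{57} + 1162 \cdot \frac{1}{942} = \frac{766}{19} + \frac{581}{471} = \frac{371825}{8949} \approx 41.549$)
$\frac{-4459 + D{\left(-43 \right)}}{h + 1933} = \frac{-4459 + 48}{\frac{371825}{8949} + 1933} = - \frac{4411}{\frac{17670242}{8949}} = \left(-4411\right) \frac{8949}{17670242} = - \frac{39474039}{17670242}$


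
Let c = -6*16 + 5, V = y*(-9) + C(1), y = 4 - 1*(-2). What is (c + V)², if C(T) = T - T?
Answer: 21025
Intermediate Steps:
C(T) = 0
y = 6 (y = 4 + 2 = 6)
V = -54 (V = 6*(-9) + 0 = -54 + 0 = -54)
c = -91 (c = -96 + 5 = -91)
(c + V)² = (-91 - 54)² = (-145)² = 21025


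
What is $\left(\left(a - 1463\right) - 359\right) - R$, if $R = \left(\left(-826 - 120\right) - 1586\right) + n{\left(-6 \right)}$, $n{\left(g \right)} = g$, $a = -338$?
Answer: $378$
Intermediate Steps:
$R = -2538$ ($R = \left(\left(-826 - 120\right) - 1586\right) - 6 = \left(-946 - 1586\right) - 6 = -2532 - 6 = -2538$)
$\left(\left(a - 1463\right) - 359\right) - R = \left(\left(-338 - 1463\right) - 359\right) - -2538 = \left(-1801 - 359\right) + 2538 = -2160 + 2538 = 378$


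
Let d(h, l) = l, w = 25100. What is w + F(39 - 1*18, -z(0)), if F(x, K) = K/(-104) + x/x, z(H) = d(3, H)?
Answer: 25101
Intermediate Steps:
z(H) = H
F(x, K) = 1 - K/104 (F(x, K) = K*(-1/104) + 1 = -K/104 + 1 = 1 - K/104)
w + F(39 - 1*18, -z(0)) = 25100 + (1 - (-1)*0/104) = 25100 + (1 - 1/104*0) = 25100 + (1 + 0) = 25100 + 1 = 25101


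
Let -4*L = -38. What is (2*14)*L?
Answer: 266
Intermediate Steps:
L = 19/2 (L = -¼*(-38) = 19/2 ≈ 9.5000)
(2*14)*L = (2*14)*(19/2) = 28*(19/2) = 266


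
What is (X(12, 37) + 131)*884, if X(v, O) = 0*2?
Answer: 115804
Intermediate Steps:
X(v, O) = 0
(X(12, 37) + 131)*884 = (0 + 131)*884 = 131*884 = 115804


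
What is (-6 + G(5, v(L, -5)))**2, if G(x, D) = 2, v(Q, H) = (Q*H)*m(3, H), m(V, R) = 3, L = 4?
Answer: 16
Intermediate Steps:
v(Q, H) = 3*H*Q (v(Q, H) = (Q*H)*3 = (H*Q)*3 = 3*H*Q)
(-6 + G(5, v(L, -5)))**2 = (-6 + 2)**2 = (-4)**2 = 16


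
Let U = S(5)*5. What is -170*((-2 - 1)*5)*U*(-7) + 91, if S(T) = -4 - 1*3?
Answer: 624841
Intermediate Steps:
S(T) = -7 (S(T) = -4 - 3 = -7)
U = -35 (U = -7*5 = -35)
-170*((-2 - 1)*5)*U*(-7) + 91 = -170*((-2 - 1)*5)*(-35)*(-7) + 91 = -170*-3*5*(-35)*(-7) + 91 = -170*(-15*(-35))*(-7) + 91 = -89250*(-7) + 91 = -170*(-3675) + 91 = 624750 + 91 = 624841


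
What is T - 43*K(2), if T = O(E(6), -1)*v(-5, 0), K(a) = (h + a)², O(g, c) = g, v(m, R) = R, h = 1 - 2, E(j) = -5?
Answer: -43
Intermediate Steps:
h = -1
K(a) = (-1 + a)²
T = 0 (T = -5*0 = 0)
T - 43*K(2) = 0 - 43*(-1 + 2)² = 0 - 43*1² = 0 - 43*1 = 0 - 43 = -43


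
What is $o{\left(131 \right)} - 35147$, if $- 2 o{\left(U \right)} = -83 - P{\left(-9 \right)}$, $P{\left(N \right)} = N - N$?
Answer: $- \frac{70211}{2} \approx -35106.0$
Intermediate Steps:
$P{\left(N \right)} = 0$
$o{\left(U \right)} = \frac{83}{2}$ ($o{\left(U \right)} = - \frac{-83 - 0}{2} = - \frac{-83 + 0}{2} = \left(- \frac{1}{2}\right) \left(-83\right) = \frac{83}{2}$)
$o{\left(131 \right)} - 35147 = \frac{83}{2} - 35147 = - \frac{70211}{2}$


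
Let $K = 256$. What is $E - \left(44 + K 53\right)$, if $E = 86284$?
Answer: $72672$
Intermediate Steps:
$E - \left(44 + K 53\right) = 86284 - \left(44 + 256 \cdot 53\right) = 86284 - \left(44 + 13568\right) = 86284 - 13612 = 72672$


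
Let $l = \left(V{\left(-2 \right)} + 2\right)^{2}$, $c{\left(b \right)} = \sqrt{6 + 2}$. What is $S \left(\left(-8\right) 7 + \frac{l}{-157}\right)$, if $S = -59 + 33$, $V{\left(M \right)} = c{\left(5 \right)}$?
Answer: $\frac{228904}{157} + \frac{208 \sqrt{2}}{157} \approx 1459.9$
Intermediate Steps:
$c{\left(b \right)} = 2 \sqrt{2}$ ($c{\left(b \right)} = \sqrt{8} = 2 \sqrt{2}$)
$V{\left(M \right)} = 2 \sqrt{2}$
$l = \left(2 + 2 \sqrt{2}\right)^{2}$ ($l = \left(2 \sqrt{2} + 2\right)^{2} = \left(2 + 2 \sqrt{2}\right)^{2} \approx 23.314$)
$S = -26$
$S \left(\left(-8\right) 7 + \frac{l}{-157}\right) = - 26 \left(\left(-8\right) 7 + \frac{12 + 8 \sqrt{2}}{-157}\right) = - 26 \left(-56 + \left(12 + 8 \sqrt{2}\right) \left(- \frac{1}{157}\right)\right) = - 26 \left(-56 - \left(\frac{12}{157} + \frac{8 \sqrt{2}}{157}\right)\right) = - 26 \left(- \frac{8804}{157} - \frac{8 \sqrt{2}}{157}\right) = \frac{228904}{157} + \frac{208 \sqrt{2}}{157}$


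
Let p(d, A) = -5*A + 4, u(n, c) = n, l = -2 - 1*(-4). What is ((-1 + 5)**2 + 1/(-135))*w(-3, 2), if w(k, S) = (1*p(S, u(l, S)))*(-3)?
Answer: 4318/15 ≈ 287.87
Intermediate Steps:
l = 2 (l = -2 + 4 = 2)
p(d, A) = 4 - 5*A
w(k, S) = 18 (w(k, S) = (1*(4 - 5*2))*(-3) = (1*(4 - 10))*(-3) = (1*(-6))*(-3) = -6*(-3) = 18)
((-1 + 5)**2 + 1/(-135))*w(-3, 2) = ((-1 + 5)**2 + 1/(-135))*18 = (4**2 - 1/135)*18 = (16 - 1/135)*18 = (2159/135)*18 = 4318/15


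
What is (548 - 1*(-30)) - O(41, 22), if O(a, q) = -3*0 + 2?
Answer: 576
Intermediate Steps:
O(a, q) = 2 (O(a, q) = 0 + 2 = 2)
(548 - 1*(-30)) - O(41, 22) = (548 - 1*(-30)) - 1*2 = (548 + 30) - 2 = 578 - 2 = 576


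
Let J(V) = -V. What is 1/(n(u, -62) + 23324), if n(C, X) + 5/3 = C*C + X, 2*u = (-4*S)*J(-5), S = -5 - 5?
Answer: 3/99781 ≈ 3.0066e-5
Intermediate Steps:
S = -10
u = 100 (u = ((-4*(-10))*(-1*(-5)))/2 = (40*5)/2 = (½)*200 = 100)
n(C, X) = -5/3 + X + C² (n(C, X) = -5/3 + (C*C + X) = -5/3 + (C² + X) = -5/3 + (X + C²) = -5/3 + X + C²)
1/(n(u, -62) + 23324) = 1/((-5/3 - 62 + 100²) + 23324) = 1/((-5/3 - 62 + 10000) + 23324) = 1/(29809/3 + 23324) = 1/(99781/3) = 3/99781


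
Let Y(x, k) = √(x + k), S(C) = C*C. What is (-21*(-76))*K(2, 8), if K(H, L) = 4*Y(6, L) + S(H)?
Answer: 6384 + 6384*√14 ≈ 30271.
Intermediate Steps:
S(C) = C²
Y(x, k) = √(k + x)
K(H, L) = H² + 4*√(6 + L) (K(H, L) = 4*√(L + 6) + H² = 4*√(6 + L) + H² = H² + 4*√(6 + L))
(-21*(-76))*K(2, 8) = (-21*(-76))*(2² + 4*√(6 + 8)) = 1596*(4 + 4*√14) = 6384 + 6384*√14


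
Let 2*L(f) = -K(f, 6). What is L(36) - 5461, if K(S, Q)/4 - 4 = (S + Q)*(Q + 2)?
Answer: -6141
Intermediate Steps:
K(S, Q) = 16 + 4*(2 + Q)*(Q + S) (K(S, Q) = 16 + 4*((S + Q)*(Q + 2)) = 16 + 4*((Q + S)*(2 + Q)) = 16 + 4*((2 + Q)*(Q + S)) = 16 + 4*(2 + Q)*(Q + S))
L(f) = -104 - 16*f (L(f) = (-(16 + 4*6² + 8*6 + 8*f + 4*6*f))/2 = (-(16 + 4*36 + 48 + 8*f + 24*f))/2 = (-(16 + 144 + 48 + 8*f + 24*f))/2 = (-(208 + 32*f))/2 = (-208 - 32*f)/2 = -104 - 16*f)
L(36) - 5461 = (-104 - 16*36) - 5461 = (-104 - 576) - 5461 = -680 - 5461 = -6141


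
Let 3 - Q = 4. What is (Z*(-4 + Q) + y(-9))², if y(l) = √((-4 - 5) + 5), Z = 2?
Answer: 96 - 40*I ≈ 96.0 - 40.0*I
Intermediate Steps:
y(l) = 2*I (y(l) = √(-9 + 5) = √(-4) = 2*I)
Q = -1 (Q = 3 - 1*4 = 3 - 4 = -1)
(Z*(-4 + Q) + y(-9))² = (2*(-4 - 1) + 2*I)² = (2*(-5) + 2*I)² = (-10 + 2*I)²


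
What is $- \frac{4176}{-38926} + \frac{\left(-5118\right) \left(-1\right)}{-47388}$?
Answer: $- \frac{110915}{153718774} \approx -0.00072154$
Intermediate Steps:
$- \frac{4176}{-38926} + \frac{\left(-5118\right) \left(-1\right)}{-47388} = \left(-4176\right) \left(- \frac{1}{38926}\right) + 5118 \left(- \frac{1}{47388}\right) = \frac{2088}{19463} - \frac{853}{7898} = - \frac{110915}{153718774}$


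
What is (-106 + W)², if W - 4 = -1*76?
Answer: 31684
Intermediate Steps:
W = -72 (W = 4 - 1*76 = 4 - 76 = -72)
(-106 + W)² = (-106 - 72)² = (-178)² = 31684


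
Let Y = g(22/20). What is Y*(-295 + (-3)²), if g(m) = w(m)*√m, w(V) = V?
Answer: -1573*√110/50 ≈ -329.96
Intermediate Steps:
g(m) = m^(3/2) (g(m) = m*√m = m^(3/2))
Y = 11*√110/100 (Y = (22/20)^(3/2) = (22*(1/20))^(3/2) = (11/10)^(3/2) = 11*√110/100 ≈ 1.1537)
Y*(-295 + (-3)²) = (11*√110/100)*(-295 + (-3)²) = (11*√110/100)*(-295 + 9) = (11*√110/100)*(-286) = -1573*√110/50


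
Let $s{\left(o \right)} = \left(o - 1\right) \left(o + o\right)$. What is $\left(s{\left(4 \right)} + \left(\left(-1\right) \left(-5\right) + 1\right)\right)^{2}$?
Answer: $900$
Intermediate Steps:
$s{\left(o \right)} = 2 o \left(-1 + o\right)$ ($s{\left(o \right)} = \left(-1 + o\right) 2 o = 2 o \left(-1 + o\right)$)
$\left(s{\left(4 \right)} + \left(\left(-1\right) \left(-5\right) + 1\right)\right)^{2} = \left(2 \cdot 4 \left(-1 + 4\right) + \left(\left(-1\right) \left(-5\right) + 1\right)\right)^{2} = \left(2 \cdot 4 \cdot 3 + \left(5 + 1\right)\right)^{2} = \left(24 + 6\right)^{2} = 30^{2} = 900$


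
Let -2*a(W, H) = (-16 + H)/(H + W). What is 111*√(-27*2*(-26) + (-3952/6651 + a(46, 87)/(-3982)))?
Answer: 37*√1934730456931024610165/391378834 ≈ 4158.3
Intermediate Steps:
a(W, H) = -(-16 + H)/(2*(H + W))
111*√(-27*2*(-26) + (-3952/6651 + a(46, 87)/(-3982))) = 111*√(-27*2*(-26) + (-3952/6651 + ((8 - ½*87)/(87 + 46))/(-3982))) = 111*√(-54*(-26) + (-3952*1/6651 + ((8 - 87/2)/133)*(-1/3982))) = 111*√(1404 + (-3952/6651 + ((1/133)*(-71/2))*(-1/3982))) = 111*√(1404 + (-3952/6651 - 71/266*(-1/3982))) = 111*√(1404 + (-3952/6651 + 71/1059212)) = 111*√(1404 - 4185533603/7044819012) = 111*√(9886740359245/7044819012) = 111*(√1934730456931024610165/1174136502) = 37*√1934730456931024610165/391378834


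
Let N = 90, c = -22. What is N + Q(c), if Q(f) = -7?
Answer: 83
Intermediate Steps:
N + Q(c) = 90 - 7 = 83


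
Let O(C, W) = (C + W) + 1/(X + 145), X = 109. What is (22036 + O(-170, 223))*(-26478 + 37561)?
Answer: 62182357381/254 ≈ 2.4481e+8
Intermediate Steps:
O(C, W) = 1/254 + C + W (O(C, W) = (C + W) + 1/(109 + 145) = (C + W) + 1/254 = 1/254 + C + W)
(22036 + O(-170, 223))*(-26478 + 37561) = (22036 + (1/254 - 170 + 223))*(-26478 + 37561) = (22036 + 13463/254)*11083 = (5610607/254)*11083 = 62182357381/254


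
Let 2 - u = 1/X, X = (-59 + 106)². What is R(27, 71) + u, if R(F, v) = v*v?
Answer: 11139986/2209 ≈ 5043.0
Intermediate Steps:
R(F, v) = v²
X = 2209 (X = 47² = 2209)
u = 4417/2209 (u = 2 - 1/2209 = 4417/2209 ≈ 1.9995)
R(27, 71) + u = 71² + 4417/2209 = 5041 + 4417/2209 = 11139986/2209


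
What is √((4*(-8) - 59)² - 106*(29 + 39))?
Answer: √1073 ≈ 32.757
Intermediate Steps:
√((4*(-8) - 59)² - 106*(29 + 39)) = √((-32 - 59)² - 106*68) = √((-91)² - 7208) = √(8281 - 7208) = √1073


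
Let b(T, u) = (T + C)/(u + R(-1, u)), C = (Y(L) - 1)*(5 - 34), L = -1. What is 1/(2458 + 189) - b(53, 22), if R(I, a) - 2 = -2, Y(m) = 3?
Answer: 13257/58234 ≈ 0.22765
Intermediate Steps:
C = -58 (C = (3 - 1)*(5 - 34) = 2*(-29) = -58)
R(I, a) = 0 (R(I, a) = 2 - 2 = 0)
b(T, u) = (-58 + T)/u (b(T, u) = (T - 58)/(u + 0) = (-58 + T)/u)
1/(2458 + 189) - b(53, 22) = 1/(2458 + 189) - (-58 + 53)/22 = 1/2647 - (-5)/22 = 1/2647 - 1*(-5/22) = 1/2647 + 5/22 = 13257/58234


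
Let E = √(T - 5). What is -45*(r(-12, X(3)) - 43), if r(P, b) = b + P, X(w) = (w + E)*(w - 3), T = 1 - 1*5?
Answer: 2475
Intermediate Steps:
T = -4 (T = 1 - 5 = -4)
E = 3*I (E = √(-4 - 5) = √(-9) = 3*I ≈ 3.0*I)
X(w) = (-3 + w)*(w + 3*I) (X(w) = (w + 3*I)*(w - 3) = (w + 3*I)*(-3 + w) = (-3 + w)*(w + 3*I))
r(P, b) = P + b
-45*(r(-12, X(3)) - 43) = -45*((-12 + (3² - 9*I + 3*3*(-1 + I))) - 43) = -45*((-12 + (9 - 9*I + (-9 + 9*I))) - 43) = -45*((-12 + 0) - 43) = -45*(-12 - 43) = -45*(-55) = 2475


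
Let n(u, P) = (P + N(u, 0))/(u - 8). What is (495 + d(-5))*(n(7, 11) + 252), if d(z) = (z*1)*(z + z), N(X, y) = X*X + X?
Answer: 100825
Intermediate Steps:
N(X, y) = X + X² (N(X, y) = X² + X = X + X²)
n(u, P) = (P + u*(1 + u))/(-8 + u) (n(u, P) = (P + u*(1 + u))/(u - 8) = (P + u*(1 + u))/(-8 + u))
d(z) = 2*z² (d(z) = z*(2*z) = 2*z²)
(495 + d(-5))*(n(7, 11) + 252) = (495 + 2*(-5)²)*((11 + 7*(1 + 7))/(-8 + 7) + 252) = (495 + 2*25)*((11 + 7*8)/(-1) + 252) = (495 + 50)*(-(11 + 56) + 252) = 545*(-1*67 + 252) = 545*(-67 + 252) = 545*185 = 100825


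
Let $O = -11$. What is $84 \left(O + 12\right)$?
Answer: $84$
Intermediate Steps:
$84 \left(O + 12\right) = 84 \left(-11 + 12\right) = 84 \cdot 1 = 84$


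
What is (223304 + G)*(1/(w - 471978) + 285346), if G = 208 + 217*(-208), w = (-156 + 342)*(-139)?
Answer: 3167386285013687/62229 ≈ 5.0899e+10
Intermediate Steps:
w = -25854 (w = 186*(-139) = -25854)
G = -44928 (G = 208 - 45136 = -44928)
(223304 + G)*(1/(w - 471978) + 285346) = (223304 - 44928)*(1/(-25854 - 471978) + 285346) = 178376*(1/(-497832) + 285346) = 178376*(-1/497832 + 285346) = 178376*(142054369871/497832) = 3167386285013687/62229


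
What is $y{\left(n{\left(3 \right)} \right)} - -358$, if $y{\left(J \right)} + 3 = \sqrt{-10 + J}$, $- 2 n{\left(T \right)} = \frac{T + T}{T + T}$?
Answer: $355 + \frac{i \sqrt{42}}{2} \approx 355.0 + 3.2404 i$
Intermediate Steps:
$n{\left(T \right)} = - \frac{1}{2}$ ($n{\left(T \right)} = - \frac{\left(T + T\right) \frac{1}{T + T}}{2} = - \frac{2 T \frac{1}{2 T}}{2} = \left(- \frac{1}{2}\right) 1 = - \frac{1}{2}$)
$y{\left(J \right)} = -3 + \sqrt{-10 + J}$
$y{\left(n{\left(3 \right)} \right)} - -358 = \left(-3 + \sqrt{-10 - \frac{1}{2}}\right) - -358 = \left(-3 + \sqrt{- \frac{21}{2}}\right) + 358 = \left(-3 + \frac{i \sqrt{42}}{2}\right) + 358 = 355 + \frac{i \sqrt{42}}{2}$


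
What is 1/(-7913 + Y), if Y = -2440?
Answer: -1/10353 ≈ -9.6590e-5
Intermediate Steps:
1/(-7913 + Y) = 1/(-7913 - 2440) = 1/(-10353) = -1/10353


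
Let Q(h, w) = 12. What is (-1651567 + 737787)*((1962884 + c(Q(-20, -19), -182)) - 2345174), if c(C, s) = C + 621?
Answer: 348750533460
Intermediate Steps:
c(C, s) = 621 + C
(-1651567 + 737787)*((1962884 + c(Q(-20, -19), -182)) - 2345174) = (-1651567 + 737787)*((1962884 + (621 + 12)) - 2345174) = -913780*((1962884 + 633) - 2345174) = -913780*(1963517 - 2345174) = -913780*(-381657) = 348750533460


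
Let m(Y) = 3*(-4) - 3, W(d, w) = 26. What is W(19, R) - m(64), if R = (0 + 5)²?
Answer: 41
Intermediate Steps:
R = 25 (R = 5² = 25)
m(Y) = -15 (m(Y) = -12 - 3 = -15)
W(19, R) - m(64) = 26 - 1*(-15) = 26 + 15 = 41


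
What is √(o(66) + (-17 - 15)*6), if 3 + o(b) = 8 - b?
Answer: I*√253 ≈ 15.906*I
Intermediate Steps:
o(b) = 5 - b (o(b) = -3 + (8 - b) = 5 - b)
√(o(66) + (-17 - 15)*6) = √((5 - 1*66) + (-17 - 15)*6) = √((5 - 66) - 32*6) = √(-61 - 192) = √(-253) = I*√253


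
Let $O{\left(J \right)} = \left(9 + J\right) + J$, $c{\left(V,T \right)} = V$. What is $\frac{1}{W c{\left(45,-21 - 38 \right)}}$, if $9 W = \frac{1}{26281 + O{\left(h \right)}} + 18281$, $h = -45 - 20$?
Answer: $\frac{5232}{478230961} \approx 1.094 \cdot 10^{-5}$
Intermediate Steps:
$h = -65$ ($h = -45 - 20 = -65$)
$O{\left(J \right)} = 9 + 2 J$
$W = \frac{478230961}{235440}$ ($W = \frac{\frac{1}{26281 + \left(9 + 2 \left(-65\right)\right)} + 18281}{9} = \frac{\frac{1}{26281 + \left(9 - 130\right)} + 18281}{9} = \frac{\frac{1}{26281 - 121} + 18281}{9} = \frac{\frac{1}{26160} + 18281}{9} = \frac{1}{9} \cdot \frac{478230961}{26160} = \frac{478230961}{235440} \approx 2031.2$)
$\frac{1}{W c{\left(45,-21 - 38 \right)}} = \frac{1}{\frac{478230961}{235440} \cdot 45} = \frac{235440}{478230961} \cdot \frac{1}{45} = \frac{5232}{478230961}$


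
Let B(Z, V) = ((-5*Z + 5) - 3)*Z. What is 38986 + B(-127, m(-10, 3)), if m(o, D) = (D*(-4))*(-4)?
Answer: -41913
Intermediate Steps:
m(o, D) = 16*D (m(o, D) = -4*D*(-4) = 16*D)
B(Z, V) = Z*(2 - 5*Z) (B(Z, V) = ((5 - 5*Z) - 3)*Z = (2 - 5*Z)*Z = Z*(2 - 5*Z))
38986 + B(-127, m(-10, 3)) = 38986 - 127*(2 - 5*(-127)) = 38986 - 127*(2 + 635) = 38986 - 127*637 = 38986 - 80899 = -41913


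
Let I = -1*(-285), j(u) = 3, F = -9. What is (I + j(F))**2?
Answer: 82944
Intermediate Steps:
I = 285
(I + j(F))**2 = (285 + 3)**2 = 288**2 = 82944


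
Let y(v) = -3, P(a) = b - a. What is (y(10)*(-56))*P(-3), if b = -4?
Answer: -168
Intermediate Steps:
P(a) = -4 - a
(y(10)*(-56))*P(-3) = (-3*(-56))*(-4 - 1*(-3)) = 168*(-4 + 3) = 168*(-1) = -168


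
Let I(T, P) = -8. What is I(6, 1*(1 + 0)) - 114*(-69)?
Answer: 7858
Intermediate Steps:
I(6, 1*(1 + 0)) - 114*(-69) = -8 - 114*(-69) = -8 + 7866 = 7858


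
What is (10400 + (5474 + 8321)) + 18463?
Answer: 42658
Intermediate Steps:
(10400 + (5474 + 8321)) + 18463 = (10400 + 13795) + 18463 = 24195 + 18463 = 42658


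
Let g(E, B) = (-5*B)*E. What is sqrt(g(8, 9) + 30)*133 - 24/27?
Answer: -8/9 + 133*I*sqrt(330) ≈ -0.88889 + 2416.1*I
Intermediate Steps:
g(E, B) = -5*B*E
sqrt(g(8, 9) + 30)*133 - 24/27 = sqrt(-5*9*8 + 30)*133 - 24/27 = sqrt(-360 + 30)*133 - 24*1/27 = sqrt(-330)*133 - 8/9 = (I*sqrt(330))*133 - 8/9 = 133*I*sqrt(330) - 8/9 = -8/9 + 133*I*sqrt(330)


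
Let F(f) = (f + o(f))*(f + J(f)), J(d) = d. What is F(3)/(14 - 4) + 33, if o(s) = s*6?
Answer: 228/5 ≈ 45.600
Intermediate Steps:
o(s) = 6*s
F(f) = 14*f² (F(f) = (f + 6*f)*(f + f) = (7*f)*(2*f) = 14*f²)
F(3)/(14 - 4) + 33 = (14*3²)/(14 - 4) + 33 = (14*9)/10 + 33 = 126*(⅒) + 33 = 63/5 + 33 = 228/5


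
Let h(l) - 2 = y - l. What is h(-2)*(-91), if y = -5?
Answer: 91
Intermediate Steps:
h(l) = -3 - l (h(l) = 2 + (-5 - l) = -3 - l)
h(-2)*(-91) = (-3 - 1*(-2))*(-91) = (-3 + 2)*(-91) = -1*(-91) = 91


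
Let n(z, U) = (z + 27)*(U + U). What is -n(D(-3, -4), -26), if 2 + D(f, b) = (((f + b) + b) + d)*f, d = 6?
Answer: 2080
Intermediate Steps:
D(f, b) = -2 + f*(6 + f + 2*b) (D(f, b) = -2 + (((f + b) + b) + 6)*f = -2 + (((b + f) + b) + 6)*f = -2 + ((f + 2*b) + 6)*f = -2 + (6 + f + 2*b)*f = -2 + f*(6 + f + 2*b))
n(z, U) = 2*U*(27 + z) (n(z, U) = (27 + z)*(2*U) = 2*U*(27 + z))
-n(D(-3, -4), -26) = -2*(-26)*(27 + (-2 + (-3)**2 + 6*(-3) + 2*(-4)*(-3))) = -2*(-26)*(27 + (-2 + 9 - 18 + 24)) = -2*(-26)*(27 + 13) = -2*(-26)*40 = -1*(-2080) = 2080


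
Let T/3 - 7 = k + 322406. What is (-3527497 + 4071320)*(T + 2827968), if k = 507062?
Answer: 2891176790439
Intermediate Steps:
T = 2488425 (T = 21 + 3*(507062 + 322406) = 21 + 3*829468 = 21 + 2488404 = 2488425)
(-3527497 + 4071320)*(T + 2827968) = (-3527497 + 4071320)*(2488425 + 2827968) = 543823*5316393 = 2891176790439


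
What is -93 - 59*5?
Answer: -388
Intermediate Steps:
-93 - 59*5 = -93 - 1*295 = -93 - 295 = -388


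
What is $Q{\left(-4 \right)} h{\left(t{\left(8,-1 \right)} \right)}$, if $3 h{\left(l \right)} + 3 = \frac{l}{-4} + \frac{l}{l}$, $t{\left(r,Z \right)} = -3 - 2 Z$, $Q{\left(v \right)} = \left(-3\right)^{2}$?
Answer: $- \frac{21}{4} \approx -5.25$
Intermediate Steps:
$Q{\left(v \right)} = 9$
$h{\left(l \right)} = - \frac{2}{3} - \frac{l}{12}$ ($h{\left(l \right)} = -1 + \frac{\frac{l}{-4} + \frac{l}{l}}{3} = -1 + \frac{l \left(- \frac{1}{4}\right) + 1}{3} = -1 + \frac{- \frac{l}{4} + 1}{3} = -1 + \frac{1 - \frac{l}{4}}{3} = -1 - \left(- \frac{1}{3} + \frac{l}{12}\right) = - \frac{2}{3} - \frac{l}{12}$)
$Q{\left(-4 \right)} h{\left(t{\left(8,-1 \right)} \right)} = 9 \left(- \frac{2}{3} - \frac{-3 - -2}{12}\right) = 9 \left(- \frac{2}{3} - \frac{-3 + 2}{12}\right) = 9 \left(- \frac{2}{3} - - \frac{1}{12}\right) = 9 \left(- \frac{2}{3} + \frac{1}{12}\right) = 9 \left(- \frac{7}{12}\right) = - \frac{21}{4}$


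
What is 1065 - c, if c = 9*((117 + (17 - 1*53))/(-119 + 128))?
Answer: 984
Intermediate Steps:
c = 81 (c = 9*((117 + (17 - 53))/9) = 9*((117 - 36)*(⅑)) = 9*(81*(⅑)) = 9*9 = 81)
1065 - c = 1065 - 1*81 = 1065 - 81 = 984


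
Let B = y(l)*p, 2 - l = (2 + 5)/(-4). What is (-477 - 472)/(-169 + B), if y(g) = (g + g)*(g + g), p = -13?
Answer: 292/277 ≈ 1.0542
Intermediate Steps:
l = 15/4 (l = 2 - (2 + 5)/(-4) = 2 - 7*(-1)/4 = 2 - 1*(-7/4) = 2 + 7/4 = 15/4 ≈ 3.7500)
y(g) = 4*g**2 (y(g) = (2*g)*(2*g) = 4*g**2)
B = -2925/4 (B = (4*(15/4)**2)*(-13) = (4*(225/16))*(-13) = (225/4)*(-13) = -2925/4 ≈ -731.25)
(-477 - 472)/(-169 + B) = (-477 - 472)/(-169 - 2925/4) = -949/(-3601/4) = -949*(-4/3601) = 292/277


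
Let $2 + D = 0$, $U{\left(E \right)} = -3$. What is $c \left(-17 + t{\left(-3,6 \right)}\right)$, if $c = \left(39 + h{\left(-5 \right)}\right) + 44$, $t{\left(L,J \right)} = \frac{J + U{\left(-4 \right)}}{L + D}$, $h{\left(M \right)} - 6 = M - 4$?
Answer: $-1408$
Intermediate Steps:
$h{\left(M \right)} = 2 + M$ ($h{\left(M \right)} = 6 + \left(M - 4\right) = 6 + \left(-4 + M\right) = 2 + M$)
$D = -2$ ($D = -2 + 0 = -2$)
$t{\left(L,J \right)} = \frac{-3 + J}{-2 + L}$ ($t{\left(L,J \right)} = \frac{J - 3}{L - 2} = \frac{-3 + J}{-2 + L}$)
$c = 80$ ($c = \left(39 + \left(2 - 5\right)\right) + 44 = \left(39 - 3\right) + 44 = 36 + 44 = 80$)
$c \left(-17 + t{\left(-3,6 \right)}\right) = 80 \left(-17 + \frac{-3 + 6}{-2 - 3}\right) = 80 \left(-17 + \frac{1}{-5} \cdot 3\right) = 80 \left(-17 - \frac{3}{5}\right) = 80 \left(- \frac{88}{5}\right) = -1408$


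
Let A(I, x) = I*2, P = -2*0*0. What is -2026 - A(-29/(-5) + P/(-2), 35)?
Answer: -10188/5 ≈ -2037.6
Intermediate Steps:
P = 0 (P = 0*0 = 0)
A(I, x) = 2*I
-2026 - A(-29/(-5) + P/(-2), 35) = -2026 - 2*(-29/(-5) + 0/(-2)) = -2026 - 2*(-29*(-⅕) + 0*(-½)) = -2026 - 2*(29/5 + 0) = -2026 - 2*29/5 = -2026 - 1*58/5 = -2026 - 58/5 = -10188/5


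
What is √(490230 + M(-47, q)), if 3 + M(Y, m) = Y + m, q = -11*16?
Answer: 2*√122501 ≈ 700.00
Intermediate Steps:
q = -176
M(Y, m) = -3 + Y + m (M(Y, m) = -3 + (Y + m) = -3 + Y + m)
√(490230 + M(-47, q)) = √(490230 + (-3 - 47 - 176)) = √(490230 - 226) = √490004 = 2*√122501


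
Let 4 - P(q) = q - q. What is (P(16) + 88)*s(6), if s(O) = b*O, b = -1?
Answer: -552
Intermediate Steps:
P(q) = 4 (P(q) = 4 - (q - q) = 4 - 1*0 = 4 + 0 = 4)
s(O) = -O
(P(16) + 88)*s(6) = (4 + 88)*(-1*6) = 92*(-6) = -552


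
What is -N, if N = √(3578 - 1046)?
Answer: -2*√633 ≈ -50.319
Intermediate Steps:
N = 2*√633 (N = √2532 = 2*√633 ≈ 50.319)
-N = -2*√633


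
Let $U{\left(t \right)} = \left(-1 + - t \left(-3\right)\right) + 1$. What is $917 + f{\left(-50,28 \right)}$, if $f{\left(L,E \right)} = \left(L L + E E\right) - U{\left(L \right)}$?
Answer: $4351$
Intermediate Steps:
$U{\left(t \right)} = 3 t$ ($U{\left(t \right)} = \left(-1 + 3 t\right) + 1 = 3 t$)
$f{\left(L,E \right)} = E^{2} + L^{2} - 3 L$ ($f{\left(L,E \right)} = \left(L L + E E\right) - 3 L = \left(L^{2} + E^{2}\right) - 3 L = \left(E^{2} + L^{2}\right) - 3 L = E^{2} + L^{2} - 3 L$)
$917 + f{\left(-50,28 \right)} = 917 + \left(28^{2} + \left(-50\right)^{2} - -150\right) = 917 + \left(784 + 2500 + 150\right) = 917 + 3434 = 4351$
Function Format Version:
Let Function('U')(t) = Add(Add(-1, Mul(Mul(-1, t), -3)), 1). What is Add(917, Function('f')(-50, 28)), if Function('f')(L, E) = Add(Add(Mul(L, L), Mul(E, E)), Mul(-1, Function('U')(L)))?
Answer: 4351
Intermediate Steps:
Function('U')(t) = Mul(3, t) (Function('U')(t) = Add(Add(-1, Mul(3, t)), 1) = Mul(3, t))
Function('f')(L, E) = Add(Pow(E, 2), Pow(L, 2), Mul(-3, L)) (Function('f')(L, E) = Add(Add(Mul(L, L), Mul(E, E)), Mul(-1, Mul(3, L))) = Add(Add(Pow(L, 2), Pow(E, 2)), Mul(-3, L)) = Add(Add(Pow(E, 2), Pow(L, 2)), Mul(-3, L)) = Add(Pow(E, 2), Pow(L, 2), Mul(-3, L)))
Add(917, Function('f')(-50, 28)) = Add(917, Add(Pow(28, 2), Pow(-50, 2), Mul(-3, -50))) = Add(917, Add(784, 2500, 150)) = Add(917, 3434) = 4351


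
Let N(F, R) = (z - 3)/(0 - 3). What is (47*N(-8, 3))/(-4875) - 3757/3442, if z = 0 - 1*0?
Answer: -18477149/16779750 ≈ -1.1012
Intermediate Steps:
z = 0 (z = 0 + 0 = 0)
N(F, R) = 1 (N(F, R) = (0 - 3)/(0 - 3) = -3/(-3) = -3*(-⅓) = 1)
(47*N(-8, 3))/(-4875) - 3757/3442 = (47*1)/(-4875) - 3757/3442 = 47*(-1/4875) - 3757*1/3442 = -47/4875 - 3757/3442 = -18477149/16779750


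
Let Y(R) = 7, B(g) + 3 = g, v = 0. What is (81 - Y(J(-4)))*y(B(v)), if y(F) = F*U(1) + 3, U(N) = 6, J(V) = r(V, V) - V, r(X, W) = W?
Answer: -1110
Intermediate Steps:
B(g) = -3 + g
J(V) = 0 (J(V) = V - V = 0)
y(F) = 3 + 6*F (y(F) = F*6 + 3 = 6*F + 3 = 3 + 6*F)
(81 - Y(J(-4)))*y(B(v)) = (81 - 1*7)*(3 + 6*(-3 + 0)) = (81 - 7)*(3 + 6*(-3)) = 74*(3 - 18) = 74*(-15) = -1110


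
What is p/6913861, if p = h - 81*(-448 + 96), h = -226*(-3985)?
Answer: 929122/6913861 ≈ 0.13439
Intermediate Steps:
h = 900610
p = 929122 (p = 900610 - 81*(-448 + 96) = 900610 - 81*(-352) = 900610 + 28512 = 929122)
p/6913861 = 929122/6913861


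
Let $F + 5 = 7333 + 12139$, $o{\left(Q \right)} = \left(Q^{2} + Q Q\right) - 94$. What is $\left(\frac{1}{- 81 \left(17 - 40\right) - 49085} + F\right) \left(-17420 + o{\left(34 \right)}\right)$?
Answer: $- \frac{6987376385473}{23611} \approx -2.9594 \cdot 10^{8}$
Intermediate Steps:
$o{\left(Q \right)} = -94 + 2 Q^{2}$ ($o{\left(Q \right)} = \left(Q^{2} + Q^{2}\right) - 94 = 2 Q^{2} - 94 = -94 + 2 Q^{2}$)
$F = 19467$ ($F = -5 + \left(7333 + 12139\right) = -5 + 19472 = 19467$)
$\left(\frac{1}{- 81 \left(17 - 40\right) - 49085} + F\right) \left(-17420 + o{\left(34 \right)}\right) = \left(\frac{1}{- 81 \left(17 - 40\right) - 49085} + 19467\right) \left(-17420 - \left(94 - 2 \cdot 34^{2}\right)\right) = \left(\frac{1}{\left(-81\right) \left(-23\right) - 49085} + 19467\right) \left(-17420 + \left(-94 + 2 \cdot 1156\right)\right) = \left(\frac{1}{1863 - 49085} + 19467\right) \left(-17420 + \left(-94 + 2312\right)\right) = \left(\frac{1}{-47222} + 19467\right) \left(-17420 + 2218\right) = \left(- \frac{1}{47222} + 19467\right) \left(-15202\right) = \frac{919270673}{47222} \left(-15202\right) = - \frac{6987376385473}{23611}$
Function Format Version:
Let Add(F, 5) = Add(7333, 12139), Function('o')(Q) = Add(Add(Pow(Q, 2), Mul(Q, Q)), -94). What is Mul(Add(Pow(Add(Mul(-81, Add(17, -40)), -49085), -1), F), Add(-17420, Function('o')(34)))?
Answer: Rational(-6987376385473, 23611) ≈ -2.9594e+8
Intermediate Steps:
Function('o')(Q) = Add(-94, Mul(2, Pow(Q, 2))) (Function('o')(Q) = Add(Add(Pow(Q, 2), Pow(Q, 2)), -94) = Add(Mul(2, Pow(Q, 2)), -94) = Add(-94, Mul(2, Pow(Q, 2))))
F = 19467 (F = Add(-5, Add(7333, 12139)) = Add(-5, 19472) = 19467)
Mul(Add(Pow(Add(Mul(-81, Add(17, -40)), -49085), -1), F), Add(-17420, Function('o')(34))) = Mul(Add(Pow(Add(Mul(-81, Add(17, -40)), -49085), -1), 19467), Add(-17420, Add(-94, Mul(2, Pow(34, 2))))) = Mul(Add(Pow(Add(Mul(-81, -23), -49085), -1), 19467), Add(-17420, Add(-94, Mul(2, 1156)))) = Mul(Add(Pow(Add(1863, -49085), -1), 19467), Add(-17420, Add(-94, 2312))) = Mul(Add(Pow(-47222, -1), 19467), Add(-17420, 2218)) = Mul(Add(Rational(-1, 47222), 19467), -15202) = Mul(Rational(919270673, 47222), -15202) = Rational(-6987376385473, 23611)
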